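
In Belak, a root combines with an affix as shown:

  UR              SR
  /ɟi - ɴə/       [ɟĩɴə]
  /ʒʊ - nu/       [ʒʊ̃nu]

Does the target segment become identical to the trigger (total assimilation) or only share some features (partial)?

partial assimilation

The vowel /i/ surfaces as nasalised [ĩ] next to the following nasal /ɴ/ — it has acquired the [+nasal] feature of its neighbour.
The other form shows the same pattern: /ʊ/ → [ʊ̃] before /n/ — each time a vowel is nasalised next to a following nasal.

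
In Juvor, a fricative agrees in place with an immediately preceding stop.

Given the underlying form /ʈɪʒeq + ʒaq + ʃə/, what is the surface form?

[ʈɪʒeqʁaqχə]

/ʒ/ is a voiced postalveolar fricative. The preceding trigger /q/ is uvular, so /ʒ/ must become uvular as well.
A voiced uvular fricative is [ʁ], so the surface segment is [ʁ].
The same rule applies at the second boundary: /ʃ/ → [χ] next to /q/.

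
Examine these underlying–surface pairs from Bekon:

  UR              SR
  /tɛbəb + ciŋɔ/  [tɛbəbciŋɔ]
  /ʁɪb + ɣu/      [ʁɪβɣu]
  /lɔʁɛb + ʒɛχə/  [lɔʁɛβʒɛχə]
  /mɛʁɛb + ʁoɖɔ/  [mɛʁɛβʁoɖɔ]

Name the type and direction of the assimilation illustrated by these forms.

regressive manner assimilation

Underlying /b/ is realised as [β] next to /ɣ/; /ɣ/ itself does not change.
/b/ is a stop while /ɣ/ is a fricative; the output [β] is a fricative, matching the trigger — so the feature that spreads is manner.
Place and voice are unchanged, so the assimilation is partial, not total.
The same holds elsewhere in the data: /b/ → [β] before /ʒ/ (stop → fricative, matching a fricative); /b/ → [β] before /ʁ/ (stop → fricative, matching a fricative) — only manner changes, and always toward the following segment.
Nothing changes in [tɛbəbciŋɔ]: there the adjacent consonants already agree in manner (/b/ and /c/ are both stops), so this form is consistent with the same rule.
Since the segment that changes precedes the conditioning segment, the assimilation is regressive.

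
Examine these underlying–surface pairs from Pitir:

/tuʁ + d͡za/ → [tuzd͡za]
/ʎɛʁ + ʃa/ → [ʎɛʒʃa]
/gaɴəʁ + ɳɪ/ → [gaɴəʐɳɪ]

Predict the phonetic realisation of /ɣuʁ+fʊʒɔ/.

[ɣuvfʊʒɔ]

The data show regressive place assimilation: /ʁ/ → [z] before /d͡z/; /ʁ/ → [ʒ] before /ʃ/; /ʁ/ → [ʐ] before /ɳ/. In each pair only place changes, matching the following consonant, while manner and voice stay constant.
The rule targets /ʁ/ (voiced uvular fricative), which sits before the trigger /f/ (labiodental).
A voiced labiodental fricative is [v], so the surface segment is [v].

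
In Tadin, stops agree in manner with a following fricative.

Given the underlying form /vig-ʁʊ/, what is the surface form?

[viɣʁʊ]

The rule targets /g/ (voiced velar stop), which sits before the trigger /ʁ/ (fricative).
The voiced velar fricative is [ɣ], so /g/ → [ɣ].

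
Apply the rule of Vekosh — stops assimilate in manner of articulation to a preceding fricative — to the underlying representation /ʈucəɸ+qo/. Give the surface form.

/q/ is a voiceless uvular stop. The preceding trigger /ɸ/ is a fricative, so /q/ must become a fricative as well.
A voiceless uvular fricative is [χ], so the surface segment is [χ].

[ʈucəɸχo]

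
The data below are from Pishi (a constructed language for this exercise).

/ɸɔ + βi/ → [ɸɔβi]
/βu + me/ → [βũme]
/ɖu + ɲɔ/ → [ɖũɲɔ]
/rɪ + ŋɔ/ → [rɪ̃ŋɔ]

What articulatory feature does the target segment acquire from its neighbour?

The vowel /u/ surfaces as nasalised [ũ] next to the following nasal /m/ — it has acquired the [+nasal] feature of its neighbour.
Likewise in the remaining data: /u/ → [ũ] before /ɲ/; /ɪ/ → [ɪ̃] before /ŋ/ — each time a vowel is nasalised next to a following nasal.
No change occurs in [ɸɔβi] because the vowel at the boundary is adjacent to an oral consonant, not a nasal (/ɔ/ next to /β/).

nasality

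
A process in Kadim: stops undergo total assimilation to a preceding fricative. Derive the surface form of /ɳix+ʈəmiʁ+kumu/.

/ʈ/ is the segment targeted by the rule; it sits immediately after /x/, so it assimilates completely and surfaces as [x].
The same rule applies at the second boundary: /k/ → [ʁ] next to /ʁ/.

[ɳixxəmiʁʁumu]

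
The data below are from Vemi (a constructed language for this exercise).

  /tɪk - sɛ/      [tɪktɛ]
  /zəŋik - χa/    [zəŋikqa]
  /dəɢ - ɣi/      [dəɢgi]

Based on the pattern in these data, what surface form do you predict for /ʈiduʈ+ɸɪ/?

[ʈiduʈpɪ]

The data show progressive manner assimilation: /s/ → [t] after /k/; /χ/ → [q] after /k/; /ɣ/ → [g] after /ɢ/. In each pair only manner changes, matching the preceding consonant, while place and voice stay constant.
The rule targets /ɸ/ (voiceless bilabial fricative), which sits after the trigger /ʈ/ (stop).
Changing only its manner to stop gives [p] — the voiceless bilabial stop.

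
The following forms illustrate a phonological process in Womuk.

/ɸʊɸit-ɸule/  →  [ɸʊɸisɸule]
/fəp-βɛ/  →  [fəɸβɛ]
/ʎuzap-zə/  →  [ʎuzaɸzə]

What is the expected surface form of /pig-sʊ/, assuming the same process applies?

The data show regressive manner assimilation: /t/ → [s] before /ɸ/; /p/ → [ɸ] before /β/; /p/ → [ɸ] before /z/. In each pair only manner changes, matching the following consonant, while place and voice stay constant.
/g/ is a voiced velar stop. The following trigger /s/ is a fricative, so /g/ must become a fricative as well.
A voiced velar fricative is [ɣ], so the surface segment is [ɣ].

[piɣsʊ]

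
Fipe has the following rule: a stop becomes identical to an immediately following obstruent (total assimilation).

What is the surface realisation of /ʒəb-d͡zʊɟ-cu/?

/b/ is the segment targeted by the rule; it sits immediately before /d͡z/, so it assimilates completely and surfaces as [d͡z].
The same rule applies at the second boundary: /ɟ/ → [c] next to /c/.

[ʒəd͡zd͡zʊccu]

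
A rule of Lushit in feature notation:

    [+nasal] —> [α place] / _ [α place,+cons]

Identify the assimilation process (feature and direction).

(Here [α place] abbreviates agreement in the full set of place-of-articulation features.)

The rule copies the place features (abbreviated [place]) from the environment onto the target, so the assimilating feature is place.
The conditioning segment sits to the right of the focus bar, meaning the trigger follows the segment that changes — regressive assimilation.

regressive place assimilation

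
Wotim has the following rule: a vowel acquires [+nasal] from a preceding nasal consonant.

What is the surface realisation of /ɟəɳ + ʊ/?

The vowel /ʊ/ is adjacent to the preceding nasal /ɳ/, so it acquires [+nasal] and surfaces as [ʊ̃].

[ɟəɳʊ̃]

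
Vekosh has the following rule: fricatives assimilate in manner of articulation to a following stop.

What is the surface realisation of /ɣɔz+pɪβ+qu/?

[ɣɔdpɪbqu]

/z/ is a voiced alveolar fricative. The following trigger /p/ is a stop, so /z/ must become a stop as well.
Changing only its manner to stop gives [d] — the voiced alveolar stop.
At the second juncture, /β/ likewise becomes [b] adjacent to /q/.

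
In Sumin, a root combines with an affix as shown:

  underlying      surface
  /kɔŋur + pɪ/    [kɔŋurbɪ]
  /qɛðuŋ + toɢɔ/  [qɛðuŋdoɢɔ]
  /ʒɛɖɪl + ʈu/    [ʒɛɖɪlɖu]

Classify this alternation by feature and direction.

progressive voicing assimilation

Underlying /p/ is realised as [b] next to /r/; /r/ itself does not change.
The change voiceless → voiced matches the voicing of the preceding /r/, identifying this as voicing assimilation.
Place and manner are unchanged, so the assimilation is partial, not total.
The same holds elsewhere in the data: /t/ → [d] after /ŋ/ (voiceless → voiced, matching voiced); /ʈ/ → [ɖ] after /l/ (voiceless → voiced, matching voiced) — only voicing changes, and always toward the preceding segment.
The trigger is the preceding segment, so the direction is progressive (perseverative).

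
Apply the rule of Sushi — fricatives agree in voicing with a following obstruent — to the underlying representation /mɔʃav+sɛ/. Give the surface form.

[mɔʃafsɛ]

The rule targets /v/ (voiced labiodental fricative), which sits before the trigger /s/ (voiceless).
Changing only its voicing to voiceless gives [f] — the voiceless labiodental fricative.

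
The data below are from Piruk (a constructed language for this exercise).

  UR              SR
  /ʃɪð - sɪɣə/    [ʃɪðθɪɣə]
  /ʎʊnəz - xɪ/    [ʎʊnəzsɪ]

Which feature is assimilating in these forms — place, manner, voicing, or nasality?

place

Comparing underlying and surface forms, /s/ → [θ] is the alternation; the neighbouring /ð/ is constant.
/s/ is alveolar while /ð/ is dental; the output [θ] is dental, matching the trigger — so the feature that spreads is place.
Checking the remaining alternation: /x/ → [s] after /z/ (velar → alveolar, matching alveolar) — only place changes, and always toward the preceding segment.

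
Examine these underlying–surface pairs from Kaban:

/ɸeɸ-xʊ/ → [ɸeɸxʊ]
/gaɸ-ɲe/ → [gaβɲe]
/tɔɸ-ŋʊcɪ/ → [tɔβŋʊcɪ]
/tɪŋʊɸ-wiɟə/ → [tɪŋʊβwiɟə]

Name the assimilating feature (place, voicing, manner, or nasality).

The segment that alternates is /ɸ/, which surfaces as [β] when adjacent to /ɲ/.
The change voiceless → voiced matches the voicing of the following /ɲ/, identifying this as voicing assimilation.
Checking the remaining alternations: /ɸ/ → [β] before /ŋ/ (voiceless → voiced, matching voiced); /ɸ/ → [β] before /w/ (voiceless → voiced, matching voiced) — only voicing changes, and always toward the following segment.
Nothing changes in [ɸeɸxʊ]: there the adjacent consonants already agree in voicing (/ɸ/ and /x/ are both voiceless), so this form is consistent with the same rule.

voicing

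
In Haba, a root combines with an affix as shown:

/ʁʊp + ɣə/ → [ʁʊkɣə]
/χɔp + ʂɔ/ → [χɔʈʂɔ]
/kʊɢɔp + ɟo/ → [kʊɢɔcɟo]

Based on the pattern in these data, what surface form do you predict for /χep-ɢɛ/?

The data show regressive place assimilation: /p/ → [k] before /ɣ/; /p/ → [ʈ] before /ʂ/; /p/ → [c] before /ɟ/. In each pair only place changes, matching the following consonant, while manner and voice stay constant.
/p/ is a voiceless bilabial stop. The following trigger /ɢ/ is uvular, so /p/ must become uvular as well.
The voiceless uvular stop is [q], so /p/ → [q].

[χeqɢɛ]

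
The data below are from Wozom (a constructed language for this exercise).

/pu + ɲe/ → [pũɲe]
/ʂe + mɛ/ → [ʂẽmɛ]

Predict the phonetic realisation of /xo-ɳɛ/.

[xõɳɛ]

The data show regressive nasality assimilation (vowel nasalisation): /u/ → [ũ] before /ɲ/; /e/ → [ẽ] before /m/ — a vowel is nasalised by an immediately following nasal consonant.
/o/ sits next to the nasal /ɳ/ and is therefore nasalised to [õ].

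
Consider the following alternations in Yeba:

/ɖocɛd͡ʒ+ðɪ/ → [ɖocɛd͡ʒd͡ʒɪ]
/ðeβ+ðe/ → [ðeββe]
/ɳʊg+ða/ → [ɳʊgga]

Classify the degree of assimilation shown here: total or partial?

Underlying /ð/ is realised as [d͡ʒ] next to /d͡ʒ/; /d͡ʒ/ itself does not change.
The output [d͡ʒ] is identical to the trigger /d͡ʒ/ — every feature (place, manner, voicing) has been copied — so this is total assimilation.
The remaining alternations confirm this: /ð/ → [β] after /β/; /ð/ → [g] after /g/ — in each case the output is a copy of the preceding consonant.

total assimilation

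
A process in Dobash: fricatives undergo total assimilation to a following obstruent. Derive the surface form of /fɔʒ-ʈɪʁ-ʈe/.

/ʒ/ is the segment targeted by the rule; it sits immediately before /ʈ/, so it assimilates completely and surfaces as [ʈ].
At the second juncture, /ʁ/ likewise becomes [ʈ] adjacent to /ʈ/.

[fɔʈʈɪʈʈe]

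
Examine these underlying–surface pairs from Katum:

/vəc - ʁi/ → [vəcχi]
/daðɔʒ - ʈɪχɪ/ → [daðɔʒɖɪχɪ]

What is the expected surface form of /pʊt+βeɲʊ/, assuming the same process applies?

The data show progressive voicing assimilation: /ʁ/ → [χ] after /c/; /ʈ/ → [ɖ] after /ʒ/. In each pair only voicing changes, matching the preceding consonant, while place and manner stay constant.
/β/ is a voiced bilabial fricative. The preceding trigger /t/ is voiceless, so /β/ must become voiceless as well.
The voiceless bilabial fricative is [ɸ], so /β/ → [ɸ].

[pʊtɸeɲʊ]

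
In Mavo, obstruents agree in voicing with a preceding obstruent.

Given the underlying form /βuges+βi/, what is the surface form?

The rule targets /β/ (voiced bilabial fricative), which sits after the trigger /s/ (voiceless).
A voiceless bilabial fricative is [ɸ], so the surface segment is [ɸ].

[βugesɸi]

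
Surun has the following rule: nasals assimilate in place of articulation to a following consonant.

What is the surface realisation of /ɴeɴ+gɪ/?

[ɴeŋgɪ]

/ɴ/ is a voiced uvular nasal. The following trigger /g/ is velar, so /ɴ/ must become velar as well.
The voiced velar nasal is [ŋ], so /ɴ/ → [ŋ].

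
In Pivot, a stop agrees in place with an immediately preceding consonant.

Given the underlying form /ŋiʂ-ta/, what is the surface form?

/t/ is a voiceless alveolar stop. The preceding trigger /ʂ/ is retroflex, so /t/ must become retroflex as well.
A voiceless retroflex stop is [ʈ], so the surface segment is [ʈ].

[ŋiʂʈa]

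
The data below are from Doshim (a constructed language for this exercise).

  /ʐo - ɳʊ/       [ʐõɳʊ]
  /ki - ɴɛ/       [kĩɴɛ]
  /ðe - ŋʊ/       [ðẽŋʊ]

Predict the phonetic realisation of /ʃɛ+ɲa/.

The data show regressive nasality assimilation (vowel nasalisation): /o/ → [õ] before /ɳ/; /i/ → [ĩ] before /ɴ/; /e/ → [ẽ] before /ŋ/ — a vowel is nasalised by an immediately following nasal consonant.
The vowel /ɛ/ is adjacent to the following nasal /ɲ/, so it acquires [+nasal] and surfaces as [ɛ̃].

[ʃɛ̃ɲa]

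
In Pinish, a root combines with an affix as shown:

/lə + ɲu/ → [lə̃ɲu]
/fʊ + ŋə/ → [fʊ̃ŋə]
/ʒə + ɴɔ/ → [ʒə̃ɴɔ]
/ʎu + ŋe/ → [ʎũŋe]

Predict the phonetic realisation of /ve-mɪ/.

The data show regressive nasality assimilation (vowel nasalisation): /ə/ → [ə̃] before /ɲ/; /ʊ/ → [ʊ̃] before /ŋ/; /ə/ → [ə̃] before /ɴ/; /u/ → [ũ] before /ŋ/ — a vowel is nasalised by an immediately following nasal consonant.
/e/ sits next to the nasal /m/ and is therefore nasalised to [ẽ].

[vẽmɪ]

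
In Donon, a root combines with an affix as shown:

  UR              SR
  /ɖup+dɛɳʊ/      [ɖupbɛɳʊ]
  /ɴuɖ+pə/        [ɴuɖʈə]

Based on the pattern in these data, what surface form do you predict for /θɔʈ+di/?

The data show progressive place assimilation: /d/ → [b] after /p/; /p/ → [ʈ] after /ɖ/. In each pair only place changes, matching the preceding consonant, while manner and voice stay constant.
The rule targets /d/ (voiced alveolar stop), which sits after the trigger /ʈ/ (retroflex).
The voiced retroflex stop is [ɖ], so /d/ → [ɖ].

[θɔʈɖi]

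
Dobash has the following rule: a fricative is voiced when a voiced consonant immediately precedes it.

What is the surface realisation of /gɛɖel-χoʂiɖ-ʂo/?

/χ/ is a voiceless uvular fricative. The preceding trigger /l/ is voiced, so /χ/ must become voiced as well.
Changing only its voicing to voiced gives [ʁ] — the voiced uvular fricative.
The same rule applies at the second boundary: /ʂ/ → [ʐ] next to /ɖ/.

[gɛɖelʁoʂiɖʐo]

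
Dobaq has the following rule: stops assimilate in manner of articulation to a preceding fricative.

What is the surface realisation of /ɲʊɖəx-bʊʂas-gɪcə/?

The rule targets /b/ (voiced bilabial stop), which sits after the trigger /x/ (fricative).
A voiced bilabial fricative is [β], so the surface segment is [β].
The same rule applies at the second boundary: /g/ → [ɣ] next to /s/.

[ɲʊɖəxβʊʂasɣɪcə]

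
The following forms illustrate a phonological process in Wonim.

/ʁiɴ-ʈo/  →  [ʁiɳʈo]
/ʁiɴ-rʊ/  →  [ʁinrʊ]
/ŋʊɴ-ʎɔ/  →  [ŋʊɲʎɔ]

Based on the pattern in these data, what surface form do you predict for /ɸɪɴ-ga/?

The data show regressive place assimilation: /ɴ/ → [ɳ] before /ʈ/; /ɴ/ → [n] before /r/; /ɴ/ → [ɲ] before /ʎ/. In each pair only place changes, matching the following consonant, while manner and voice stay constant.
/ɴ/ is a voiced uvular nasal. The following trigger /g/ is velar, so /ɴ/ must become velar as well.
A voiced velar nasal is [ŋ], so the surface segment is [ŋ].

[ɸɪŋga]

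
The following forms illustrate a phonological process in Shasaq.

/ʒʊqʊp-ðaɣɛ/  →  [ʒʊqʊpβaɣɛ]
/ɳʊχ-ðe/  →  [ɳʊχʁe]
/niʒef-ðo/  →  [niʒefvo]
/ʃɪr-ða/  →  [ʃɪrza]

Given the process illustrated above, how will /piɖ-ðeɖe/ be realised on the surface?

[piɖʐeɖe]

The data show progressive place assimilation: /ð/ → [β] after /p/; /ð/ → [ʁ] after /χ/; /ð/ → [v] after /f/; /ð/ → [z] after /r/. In each pair only place changes, matching the preceding consonant, while manner and voice stay constant.
The rule targets /ð/ (voiced dental fricative), which sits after the trigger /ɖ/ (retroflex).
Changing only its place to retroflex gives [ʐ] — the voiced retroflex fricative.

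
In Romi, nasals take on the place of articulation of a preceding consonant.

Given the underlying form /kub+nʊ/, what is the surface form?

/n/ is a voiced alveolar nasal. The preceding trigger /b/ is bilabial, so /n/ must become bilabial as well.
The voiced bilabial nasal is [m], so /n/ → [m].

[kubmʊ]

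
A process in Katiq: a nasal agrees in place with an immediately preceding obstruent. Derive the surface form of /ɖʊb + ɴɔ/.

/ɴ/ is a voiced uvular nasal. The preceding trigger /b/ is bilabial, so /ɴ/ must become bilabial as well.
A voiced bilabial nasal is [m], so the surface segment is [m].

[ɖʊbmɔ]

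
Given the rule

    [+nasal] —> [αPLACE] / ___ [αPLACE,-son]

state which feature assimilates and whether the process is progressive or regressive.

regressive place assimilation

The shared variable α links the value of the place features (abbreviated [PLACE]) on the target to the same value on the neighbouring segment, so place is the feature that assimilates.
The conditioning segment sits to the right of the focus bar, meaning the trigger follows the segment that changes — regressive assimilation.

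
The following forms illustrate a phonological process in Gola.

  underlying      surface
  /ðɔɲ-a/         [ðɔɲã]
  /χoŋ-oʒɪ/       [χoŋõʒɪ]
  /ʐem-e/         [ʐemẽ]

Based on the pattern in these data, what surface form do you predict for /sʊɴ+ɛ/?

[sʊɴɛ̃]

The data show progressive nasality assimilation (vowel nasalisation): /a/ → [ã] after /ɲ/; /o/ → [õ] after /ŋ/; /e/ → [ẽ] after /m/ — a vowel is nasalised by an immediately preceding nasal consonant.
The vowel /ɛ/ is adjacent to the preceding nasal /ɴ/, so it acquires [+nasal] and surfaces as [ɛ̃].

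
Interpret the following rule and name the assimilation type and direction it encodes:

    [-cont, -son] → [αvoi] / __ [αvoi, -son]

regressive voicing assimilation

The rule copies [voi] from the environment onto the target, so the assimilating feature is voicing.
Since the environment is written after the underscore, the trigger follows the target; the direction is regressive.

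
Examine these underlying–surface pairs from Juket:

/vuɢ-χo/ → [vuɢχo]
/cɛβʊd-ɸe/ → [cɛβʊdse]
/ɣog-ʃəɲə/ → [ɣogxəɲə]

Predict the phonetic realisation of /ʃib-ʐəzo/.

The data show progressive place assimilation: /ɸ/ → [s] after /d/; /ʃ/ → [x] after /g/. In each pair only place changes, matching the preceding consonant, while manner and voice stay constant.
No alternation appears in [vuɢχo]: there the adjacent consonants already agree in place (/χ/ and /ɢ/ are both uvular), so this form is consistent with the same rule.
/ʐ/ is a voiced retroflex fricative. The preceding trigger /b/ is bilabial, so /ʐ/ must become bilabial as well.
A voiced bilabial fricative is [β], so the surface segment is [β].

[ʃibβəzo]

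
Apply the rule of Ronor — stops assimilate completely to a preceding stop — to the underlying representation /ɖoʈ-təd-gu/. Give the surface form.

/t/ is the segment targeted by the rule; it sits immediately after /ʈ/, so it assimilates completely and surfaces as [ʈ].
The same rule applies at the second boundary: /g/ → [d] next to /d/.

[ɖoʈʈəddu]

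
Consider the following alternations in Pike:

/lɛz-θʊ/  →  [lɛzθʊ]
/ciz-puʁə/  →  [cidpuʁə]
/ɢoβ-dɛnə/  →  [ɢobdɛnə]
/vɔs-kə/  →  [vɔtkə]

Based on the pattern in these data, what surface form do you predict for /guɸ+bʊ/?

[gupbʊ]

The data show regressive manner assimilation: /z/ → [d] before /p/; /β/ → [b] before /d/; /s/ → [t] before /k/. In each pair only manner changes, matching the following consonant, while place and voice stay constant.
No alternation appears in [lɛzθʊ]: there the adjacent consonants already agree in manner (/z/ and /θ/ are both fricatives), so this form is consistent with the same rule.
The rule targets /ɸ/ (voiceless bilabial fricative), which sits before the trigger /b/ (stop).
A voiceless bilabial stop is [p], so the surface segment is [p].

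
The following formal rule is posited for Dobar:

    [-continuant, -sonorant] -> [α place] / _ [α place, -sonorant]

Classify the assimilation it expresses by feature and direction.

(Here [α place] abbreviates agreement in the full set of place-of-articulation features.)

The rule copies the place features (abbreviated [place]) from the environment onto the target, so the assimilating feature is place.
Since the environment is written after the underscore, the trigger follows the target; the direction is regressive.

regressive place assimilation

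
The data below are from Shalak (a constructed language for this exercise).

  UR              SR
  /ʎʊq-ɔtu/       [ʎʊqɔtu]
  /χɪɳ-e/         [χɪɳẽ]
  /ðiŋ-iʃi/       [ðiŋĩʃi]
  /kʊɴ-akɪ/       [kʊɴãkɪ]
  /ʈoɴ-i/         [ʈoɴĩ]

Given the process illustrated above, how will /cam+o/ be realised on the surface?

[camõ]

The data show progressive nasality assimilation (vowel nasalisation): /e/ → [ẽ] after /ɳ/; /i/ → [ĩ] after /ŋ/; /a/ → [ã] after /ɴ/; /i/ → [ĩ] after /ɴ/ — a vowel is nasalised by an immediately preceding nasal consonant.
No change occurs in [ʎʊqɔtu] because the vowel at the boundary is adjacent to an oral consonant, not a nasal (/ɔ/ next to /q/).
The vowel /o/ is adjacent to the preceding nasal /m/, so it acquires [+nasal] and surfaces as [õ].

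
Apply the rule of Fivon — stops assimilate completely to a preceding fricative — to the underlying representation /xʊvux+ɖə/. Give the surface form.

[xʊvuxxə]

/ɖ/ is the segment targeted by the rule; it sits immediately after /x/, so it assimilates completely and surfaces as [x].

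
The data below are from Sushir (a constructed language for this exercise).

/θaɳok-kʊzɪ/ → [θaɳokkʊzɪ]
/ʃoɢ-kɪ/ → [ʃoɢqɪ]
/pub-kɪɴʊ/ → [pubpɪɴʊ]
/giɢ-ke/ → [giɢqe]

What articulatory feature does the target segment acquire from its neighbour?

place

The segment that alternates is /k/, which surfaces as [q] when adjacent to /ɢ/.
The change velar → uvular matches the place of the preceding /ɢ/, identifying this as place assimilation.
Checking the remaining alternation: /k/ → [p] after /b/ (velar → bilabial, matching bilabial) — only place changes, and always toward the preceding segment.
Nothing changes in [θaɳokkʊzɪ]: there the adjacent consonants already agree in place (/k/ and /k/ are both velar), so this form is consistent with the same rule.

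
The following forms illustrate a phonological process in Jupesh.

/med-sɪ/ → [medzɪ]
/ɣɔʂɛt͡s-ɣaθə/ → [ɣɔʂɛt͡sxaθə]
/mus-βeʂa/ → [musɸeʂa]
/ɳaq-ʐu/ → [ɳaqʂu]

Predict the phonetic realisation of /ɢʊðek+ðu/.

[ɢʊðekθu]

The data show progressive voicing assimilation: /s/ → [z] after /d/; /ɣ/ → [x] after /t͡s/; /β/ → [ɸ] after /s/; /ʐ/ → [ʂ] after /q/. In each pair only voicing changes, matching the preceding consonant, while place and manner stay constant.
/ð/ is a voiced dental fricative. The preceding trigger /k/ is voiceless, so /ð/ must become voiceless as well.
The voiceless dental fricative is [θ], so /ð/ → [θ].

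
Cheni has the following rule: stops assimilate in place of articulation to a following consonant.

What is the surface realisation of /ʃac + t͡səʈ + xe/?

[ʃatt͡səkxe]

The rule targets /c/ (voiceless palatal stop), which sits before the trigger /t͡s/ (alveolar).
A voiceless alveolar stop is [t], so the surface segment is [t].
At the second juncture, /ʈ/ likewise becomes [k] adjacent to /x/.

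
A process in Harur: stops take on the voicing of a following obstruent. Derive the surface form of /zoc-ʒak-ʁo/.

/c/ is a voiceless palatal stop. The following trigger /ʒ/ is voiced, so /c/ must become voiced as well.
The voiced palatal stop is [ɟ], so /c/ → [ɟ].
At the second juncture, /k/ likewise becomes [g] adjacent to /ʁ/.

[zoɟʒagʁo]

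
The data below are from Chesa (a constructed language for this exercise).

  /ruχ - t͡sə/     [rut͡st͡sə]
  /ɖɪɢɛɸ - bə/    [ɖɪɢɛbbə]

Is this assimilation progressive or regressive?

The segment that alternates is /χ/, which surfaces as [t͡s] when adjacent to /t͡s/.
The output [t͡s] is identical to the trigger /t͡s/ — every feature (place, manner, voicing) has been copied — so this is total assimilation.
The remaining alternation confirms this: /ɸ/ → [b] before /b/ — in each case the output is a copy of the following consonant.
Since the segment that changes precedes the conditioning segment, the assimilation is regressive.

regressive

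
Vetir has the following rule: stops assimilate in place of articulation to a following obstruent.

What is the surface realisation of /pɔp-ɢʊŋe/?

[pɔqɢʊŋe]

/p/ is a voiceless bilabial stop. The following trigger /ɢ/ is uvular, so /p/ must become uvular as well.
Changing only its place to uvular gives [q] — the voiceless uvular stop.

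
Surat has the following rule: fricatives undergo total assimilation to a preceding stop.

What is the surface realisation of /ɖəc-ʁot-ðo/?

[ɖəccotto]

/ʁ/ is the segment targeted by the rule; it sits immediately after /c/, so it assimilates completely and surfaces as [c].
At the second juncture, /ð/ likewise becomes [t] adjacent to /t/.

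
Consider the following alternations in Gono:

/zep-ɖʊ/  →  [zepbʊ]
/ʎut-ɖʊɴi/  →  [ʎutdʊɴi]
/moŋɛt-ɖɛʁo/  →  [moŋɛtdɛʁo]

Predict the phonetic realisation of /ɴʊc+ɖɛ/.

The data show progressive place assimilation: /ɖ/ → [b] after /p/; /ɖ/ → [d] after /t/. In each pair only place changes, matching the preceding consonant, while manner and voice stay constant.
The rule targets /ɖ/ (voiced retroflex stop), which sits after the trigger /c/ (palatal).
The voiced palatal stop is [ɟ], so /ɖ/ → [ɟ].

[ɴʊcɟɛ]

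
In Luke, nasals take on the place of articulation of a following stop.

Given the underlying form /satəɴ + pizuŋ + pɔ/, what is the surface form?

/ɴ/ is a voiced uvular nasal. The following trigger /p/ is bilabial, so /ɴ/ must become bilabial as well.
A voiced bilabial nasal is [m], so the surface segment is [m].
The same rule applies at the second boundary: /ŋ/ → [m] next to /p/.

[satəmpizumpɔ]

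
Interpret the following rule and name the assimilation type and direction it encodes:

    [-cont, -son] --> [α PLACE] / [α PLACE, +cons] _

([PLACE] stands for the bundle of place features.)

The rule copies the place features (abbreviated [PLACE]) from the environment onto the target, so the assimilating feature is place.
The conditioning segment sits to the left of the focus bar, meaning the trigger precedes the segment that changes — progressive assimilation.

progressive place assimilation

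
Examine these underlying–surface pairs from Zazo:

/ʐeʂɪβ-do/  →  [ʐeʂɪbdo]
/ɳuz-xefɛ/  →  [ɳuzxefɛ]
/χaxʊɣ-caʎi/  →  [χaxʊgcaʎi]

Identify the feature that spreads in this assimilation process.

manner

The segment that alternates is /β/, which surfaces as [b] when adjacent to /d/.
The change fricative → stop matches the manner of the following /d/, identifying this as manner assimilation.
The same holds elsewhere in the data: /ɣ/ → [g] before /c/ (fricative → stop, matching a stop) — only manner changes, and always toward the following segment.
No alternation appears in [ɳuzxefɛ]: there the adjacent consonants already agree in manner (/z/ and /x/ are both fricatives), so this form is consistent with the same rule.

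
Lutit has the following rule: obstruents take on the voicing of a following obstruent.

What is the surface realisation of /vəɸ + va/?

The rule targets /ɸ/ (voiceless bilabial fricative), which sits before the trigger /v/ (voiced).
A voiced bilabial fricative is [β], so the surface segment is [β].

[vəβva]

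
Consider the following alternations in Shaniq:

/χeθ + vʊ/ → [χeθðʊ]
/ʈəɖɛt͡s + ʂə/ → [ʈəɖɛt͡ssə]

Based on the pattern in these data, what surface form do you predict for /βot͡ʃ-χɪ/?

[βot͡ʃʃɪ]

The data show progressive place assimilation: /v/ → [ð] after /θ/; /ʂ/ → [s] after /t͡s/. In each pair only place changes, matching the preceding consonant, while manner and voice stay constant.
The rule targets /χ/ (voiceless uvular fricative), which sits after the trigger /t͡ʃ/ (postalveolar).
Changing only its place to postalveolar gives [ʃ] — the voiceless postalveolar fricative.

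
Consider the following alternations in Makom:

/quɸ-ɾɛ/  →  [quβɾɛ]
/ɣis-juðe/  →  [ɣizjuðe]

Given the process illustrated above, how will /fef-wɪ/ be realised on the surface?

[fevwɪ]

The data show regressive voicing assimilation: /ɸ/ → [β] before /ɾ/; /s/ → [z] before /j/. In each pair only voicing changes, matching the following consonant, while place and manner stay constant.
/f/ is a voiceless labiodental fricative. The following trigger /w/ is voiced, so /f/ must become voiced as well.
A voiced labiodental fricative is [v], so the surface segment is [v].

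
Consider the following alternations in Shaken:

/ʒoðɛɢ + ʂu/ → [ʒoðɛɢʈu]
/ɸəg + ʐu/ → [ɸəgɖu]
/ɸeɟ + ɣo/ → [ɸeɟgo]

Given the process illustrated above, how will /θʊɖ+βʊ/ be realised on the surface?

[θʊɖbʊ]

The data show progressive manner assimilation: /ʂ/ → [ʈ] after /ɢ/; /ʐ/ → [ɖ] after /g/; /ɣ/ → [g] after /ɟ/. In each pair only manner changes, matching the preceding consonant, while place and voice stay constant.
/β/ is a voiced bilabial fricative. The preceding trigger /ɖ/ is a stop, so /β/ must become a stop as well.
The voiced bilabial stop is [b], so /β/ → [b].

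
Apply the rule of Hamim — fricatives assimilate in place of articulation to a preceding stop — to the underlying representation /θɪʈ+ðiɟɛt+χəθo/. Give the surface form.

[θɪʈʐiɟɛtsəθo]

/ð/ is a voiced dental fricative. The preceding trigger /ʈ/ is retroflex, so /ð/ must become retroflex as well.
A voiced retroflex fricative is [ʐ], so the surface segment is [ʐ].
The same rule applies at the second boundary: /χ/ → [s] next to /t/.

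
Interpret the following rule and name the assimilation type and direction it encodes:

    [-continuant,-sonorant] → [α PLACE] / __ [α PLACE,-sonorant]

regressive place assimilation

The rule copies the place features (abbreviated [PLACE]) from the environment onto the target, so the assimilating feature is place.
The conditioning segment sits to the right of the focus bar, meaning the trigger follows the segment that changes — regressive assimilation.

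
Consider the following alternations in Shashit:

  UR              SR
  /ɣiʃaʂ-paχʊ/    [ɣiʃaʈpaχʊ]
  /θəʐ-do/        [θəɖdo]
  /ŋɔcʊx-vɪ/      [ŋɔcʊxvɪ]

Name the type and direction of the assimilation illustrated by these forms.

regressive manner assimilation

Underlying /ʂ/ is realised as [ʈ] next to /p/; /p/ itself does not change.
/ʂ/ is a fricative while /p/ is a stop; the output [ʈ] is a stop, matching the trigger — so the feature that spreads is manner.
Place and voice are unchanged, so the assimilation is partial, not total.
The same holds elsewhere in the data: /ʐ/ → [ɖ] before /d/ (fricative → stop, matching a stop) — only manner changes, and always toward the following segment.
No alternation appears in [ŋɔcʊxvɪ]: there the adjacent consonants already agree in manner (/x/ and /v/ are both fricatives), so this form is consistent with the same rule.
Since the segment that changes precedes the conditioning segment, the assimilation is regressive.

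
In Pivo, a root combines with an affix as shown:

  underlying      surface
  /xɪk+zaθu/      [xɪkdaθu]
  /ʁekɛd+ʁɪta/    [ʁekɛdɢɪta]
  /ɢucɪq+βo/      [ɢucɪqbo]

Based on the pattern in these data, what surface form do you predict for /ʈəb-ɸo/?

[ʈəbpo]

The data show progressive manner assimilation: /z/ → [d] after /k/; /ʁ/ → [ɢ] after /d/; /β/ → [b] after /q/. In each pair only manner changes, matching the preceding consonant, while place and voice stay constant.
/ɸ/ is a voiceless bilabial fricative. The preceding trigger /b/ is a stop, so /ɸ/ must become a stop as well.
A voiceless bilabial stop is [p], so the surface segment is [p].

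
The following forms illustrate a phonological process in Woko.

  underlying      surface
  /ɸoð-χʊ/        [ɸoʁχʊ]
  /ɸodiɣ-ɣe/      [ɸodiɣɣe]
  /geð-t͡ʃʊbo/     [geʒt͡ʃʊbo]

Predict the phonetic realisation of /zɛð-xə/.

[zɛɣxə]

The data show regressive place assimilation: /ð/ → [ʁ] before /χ/; /ð/ → [ʒ] before /t͡ʃ/. In each pair only place changes, matching the following consonant, while manner and voice stay constant.
No alternation appears in [ɸodiɣɣe]: there the adjacent consonants already agree in place (/ɣ/ and /ɣ/ are both velar), so this form is consistent with the same rule.
/ð/ is a voiced dental fricative. The following trigger /x/ is velar, so /ð/ must become velar as well.
A voiced velar fricative is [ɣ], so the surface segment is [ɣ].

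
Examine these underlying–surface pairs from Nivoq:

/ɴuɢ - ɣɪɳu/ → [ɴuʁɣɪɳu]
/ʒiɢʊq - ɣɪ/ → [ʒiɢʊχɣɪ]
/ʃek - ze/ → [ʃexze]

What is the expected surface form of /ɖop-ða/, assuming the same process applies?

The data show regressive manner assimilation: /ɢ/ → [ʁ] before /ɣ/; /q/ → [χ] before /ɣ/; /k/ → [x] before /z/. In each pair only manner changes, matching the following consonant, while place and voice stay constant.
The rule targets /p/ (voiceless bilabial stop), which sits before the trigger /ð/ (fricative).
Changing only its manner to fricative gives [ɸ] — the voiceless bilabial fricative.

[ɖoɸða]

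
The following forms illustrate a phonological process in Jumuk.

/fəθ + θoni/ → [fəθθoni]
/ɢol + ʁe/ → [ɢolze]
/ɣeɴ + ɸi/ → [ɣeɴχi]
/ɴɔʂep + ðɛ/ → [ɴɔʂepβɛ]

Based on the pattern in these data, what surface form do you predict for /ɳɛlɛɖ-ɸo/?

[ɳɛlɛɖʂo]

The data show progressive place assimilation: /ʁ/ → [z] after /l/; /ɸ/ → [χ] after /ɴ/; /ð/ → [β] after /p/. In each pair only place changes, matching the preceding consonant, while manner and voice stay constant.
No alternation appears in [fəθθoni]: there the adjacent consonants already agree in place (/θ/ and /θ/ are both dental), so this form is consistent with the same rule.
The rule targets /ɸ/ (voiceless bilabial fricative), which sits after the trigger /ɖ/ (retroflex).
A voiceless retroflex fricative is [ʂ], so the surface segment is [ʂ].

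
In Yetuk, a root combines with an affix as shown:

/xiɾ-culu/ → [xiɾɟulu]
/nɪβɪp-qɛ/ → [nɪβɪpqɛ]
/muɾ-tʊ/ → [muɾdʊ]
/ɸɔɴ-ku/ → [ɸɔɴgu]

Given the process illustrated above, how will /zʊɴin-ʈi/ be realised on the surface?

The data show progressive voicing assimilation: /c/ → [ɟ] after /ɾ/; /t/ → [d] after /ɾ/; /k/ → [g] after /ɴ/. In each pair only voicing changes, matching the preceding consonant, while place and manner stay constant.
No alternation appears in [nɪβɪpqɛ]: there the adjacent consonants already agree in voicing (/q/ and /p/ are both voiceless), so this form is consistent with the same rule.
/ʈ/ is a voiceless retroflex stop. The preceding trigger /n/ is voiced, so /ʈ/ must become voiced as well.
A voiced retroflex stop is [ɖ], so the surface segment is [ɖ].

[zʊɴinɖi]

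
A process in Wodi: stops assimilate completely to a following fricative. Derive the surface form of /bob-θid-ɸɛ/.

[boθθiɸɸɛ]

/b/ is the segment targeted by the rule; it sits immediately before /θ/, so it assimilates completely and surfaces as [θ].
At the second juncture, /d/ likewise becomes [ɸ] adjacent to /ɸ/.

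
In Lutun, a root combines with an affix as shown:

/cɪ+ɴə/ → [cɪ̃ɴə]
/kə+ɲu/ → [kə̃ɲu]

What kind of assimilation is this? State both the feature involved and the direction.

regressive nasality assimilation (vowel nasalisation)

The vowel /ɪ/ surfaces as nasalised [ɪ̃] next to the following nasal /ɴ/ — it has acquired the [+nasal] feature of its neighbour.
The other form shows the same pattern: /ə/ → [ə̃] before /ɲ/ — each time a vowel is nasalised next to a following nasal.
Because the conditioning nasal is to the right of the vowel that changes, the process is regressive (anticipatory).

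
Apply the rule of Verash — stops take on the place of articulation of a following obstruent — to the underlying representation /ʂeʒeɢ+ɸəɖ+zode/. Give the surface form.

[ʂeʒebɸədzode]

/ɢ/ is a voiced uvular stop. The following trigger /ɸ/ is bilabial, so /ɢ/ must become bilabial as well.
The voiced bilabial stop is [b], so /ɢ/ → [b].
The same rule applies at the second boundary: /ɖ/ → [d] next to /z/.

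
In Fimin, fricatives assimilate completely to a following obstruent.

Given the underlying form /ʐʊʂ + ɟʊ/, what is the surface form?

[ʐʊɟɟʊ]

/ʂ/ is the segment targeted by the rule; it sits immediately before /ɟ/, so it assimilates completely and surfaces as [ɟ].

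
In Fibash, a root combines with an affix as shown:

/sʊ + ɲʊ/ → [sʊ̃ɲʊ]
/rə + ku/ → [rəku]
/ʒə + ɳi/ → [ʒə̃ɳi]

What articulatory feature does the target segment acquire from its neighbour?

nasality

The vowel /ʊ/ surfaces as nasalised [ʊ̃] next to the following nasal /ɲ/ — it has acquired the [+nasal] feature of its neighbour.
The other form shows the same pattern: /ə/ → [ə̃] before /ɳ/ — each time a vowel is nasalised next to a following nasal.
No change occurs in [rəku] because the vowel at the boundary is adjacent to an oral consonant, not a nasal (/ə/ next to /k/).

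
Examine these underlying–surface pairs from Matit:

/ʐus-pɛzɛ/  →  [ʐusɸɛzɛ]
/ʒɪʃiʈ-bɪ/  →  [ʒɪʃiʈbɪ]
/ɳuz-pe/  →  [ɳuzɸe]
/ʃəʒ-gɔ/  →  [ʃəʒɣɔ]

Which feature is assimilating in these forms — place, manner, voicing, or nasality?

manner

The segment that alternates is /p/, which surfaces as [ɸ] when adjacent to /s/.
/p/ is a stop while /s/ is a fricative; the output [ɸ] is a fricative, matching the trigger — so the feature that spreads is manner.
The same holds elsewhere in the data: /p/ → [ɸ] after /z/ (stop → fricative, matching a fricative); /g/ → [ɣ] after /ʒ/ (stop → fricative, matching a fricative) — only manner changes, and always toward the preceding segment.
No alternation appears in [ʒɪʃiʈbɪ]: there the adjacent consonants already agree in manner (/b/ and /ʈ/ are both stops), so this form is consistent with the same rule.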